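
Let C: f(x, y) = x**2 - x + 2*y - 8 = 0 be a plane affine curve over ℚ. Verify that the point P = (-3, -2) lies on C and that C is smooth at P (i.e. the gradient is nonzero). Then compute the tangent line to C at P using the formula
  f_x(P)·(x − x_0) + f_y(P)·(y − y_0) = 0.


Tangent line at P: -7*x + 2*y - 17 = 0.

Step 1: f(-3, -2) = 0, so P lies on C.
Step 2: partial derivatives
  f_x(x, y) = 2*x - 1, f_y(x, y) = 2.
  f_x(P) = -7, f_y(P) = 2 (gradient nonzero, so P is smooth).
Step 3: tangent line at P: -7·(x − -3) + 2·(y − -2) = 0.
Expanding: -7*x + 2*y - 17 = 0.


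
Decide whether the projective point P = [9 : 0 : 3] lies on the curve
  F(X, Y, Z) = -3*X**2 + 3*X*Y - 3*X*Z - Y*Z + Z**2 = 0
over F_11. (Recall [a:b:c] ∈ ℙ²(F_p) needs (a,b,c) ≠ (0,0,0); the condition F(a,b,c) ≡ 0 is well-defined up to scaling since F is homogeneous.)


F(9,0,3) ≡ 4 (mod 11); P is NOT on the curve.

Evaluate F(9, 0, 3) term-by-term (mod 11).
  -3*X**2 ↦ -3·81·1·1 = -243
  3*X*Y ↦ 3·9·0·1 = 0
  -3*X*Z ↦ -3·9·1·3 = -81
  -Y*Z ↦ -1·1·0·3 = 0
  Z**2 ↦ 1·1·1·9 = 9
Sum: F(9, 0, 3) = (-243) + (0) + (-81) + (0) + (9) = -315.
Reducing mod 11: -315 ≡ 4 (mod 11).
Since F(a, b, c) ≡ 4 ≠ 0 (mod 11), P does NOT lie on the curve.


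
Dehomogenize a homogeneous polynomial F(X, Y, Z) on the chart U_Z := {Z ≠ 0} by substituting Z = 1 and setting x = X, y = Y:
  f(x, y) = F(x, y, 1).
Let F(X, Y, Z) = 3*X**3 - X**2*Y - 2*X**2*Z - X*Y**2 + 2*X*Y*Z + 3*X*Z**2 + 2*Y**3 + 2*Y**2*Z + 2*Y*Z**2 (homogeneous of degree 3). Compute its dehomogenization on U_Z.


f(x, y) = 3*x**3 - x**2*y - 2*x**2 - x*y**2 + 2*x*y + 3*x + 2*y**3 + 2*y**2 + 2*y

On U_Z we set Z = 1. Each monomial c·X^i·Y^j·Z^k in F becomes c·x^i·y^j·1^k = c·x^i·y^j.
Substituting Z = 1: F(X, Y, 1) = 3*x**3 - x**2*y - 2*x**2 - x*y**2 + 2*x*y + 3*x + 2*y**3 + 2*y**2 + 2*y.
Note: deg(f) ≤ deg(F) = 3; strict inequality happens when F is divisible by Z (lost terms).


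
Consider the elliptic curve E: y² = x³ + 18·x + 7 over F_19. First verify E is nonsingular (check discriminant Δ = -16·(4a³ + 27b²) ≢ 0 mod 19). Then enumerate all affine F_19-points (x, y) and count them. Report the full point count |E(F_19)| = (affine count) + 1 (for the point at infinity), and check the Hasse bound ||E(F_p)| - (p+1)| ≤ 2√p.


Affine points = {(0, 8), (0, 11), (1, 8), (1, 11), (7, 1), (7, 18), (8, 6), (8, 13), (9, 9), (9, 10), (10, 3), (10, 16), (11, 4), (11, 15), (13, 5), (13, 14), (14, 1), (14, 18), (15, 2), (15, 17), (17, 1), (17, 18), (18, 8), (18, 11)}; affine count = 24; |E(F_19)| = 25.

Discriminant check: Δ ∝ 4a³ + 27b² = 4·18³ + 27·7² = 4·5832 + 27·49 ≡ 8 (mod 19). Nonzero ⇒ E is nonsingular.
For each x ∈ F_19, compute rhs = x³ + 18·x + 7 mod 19, then count y ∈ F_19 with y² ≡ rhs.
  x = 0: rhs = 7, matching y values: 8, 11 (2 points).
  x = 1: rhs = 7, matching y values: 8, 11 (2 points).
  x = 2: rhs = 13, matching y values: none (0 points).
  x = 3: rhs = 12, matching y values: none (0 points).
  x = 4: rhs = 10, matching y values: none (0 points).
  x = 5: rhs = 13, matching y values: none (0 points).
  x = 6: rhs = 8, matching y values: none (0 points).
  x = 7: rhs = 1, matching y values: 1, 18 (2 points).
  x = 8: rhs = 17, matching y values: 6, 13 (2 points).
  x = 9: rhs = 5, matching y values: 9, 10 (2 points).
  x = 10: rhs = 9, matching y values: 3, 16 (2 points).
  x = 11: rhs = 16, matching y values: 4, 15 (2 points).
  x = 12: rhs = 13, matching y values: none (0 points).
  x = 13: rhs = 6, matching y values: 5, 14 (2 points).
  x = 14: rhs = 1, matching y values: 1, 18 (2 points).
  x = 15: rhs = 4, matching y values: 2, 17 (2 points).
  x = 16: rhs = 2, matching y values: none (0 points).
  x = 17: rhs = 1, matching y values: 1, 18 (2 points).
  x = 18: rhs = 7, matching y values: 8, 11 (2 points).
Total affine count: 24.
Full point count |E(F_19)| = 24 + 1 = 25.
Hasse bound: |25 − (19+1)| = |5| = 5 ≤ 2√19 ≈ 8.7178 ✓.


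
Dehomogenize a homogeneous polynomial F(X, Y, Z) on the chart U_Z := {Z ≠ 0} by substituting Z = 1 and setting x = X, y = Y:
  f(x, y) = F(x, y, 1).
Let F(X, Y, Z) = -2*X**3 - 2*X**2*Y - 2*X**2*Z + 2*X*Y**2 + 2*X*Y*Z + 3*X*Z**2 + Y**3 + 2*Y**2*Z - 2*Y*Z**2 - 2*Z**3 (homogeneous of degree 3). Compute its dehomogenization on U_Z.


f(x, y) = -2*x**3 - 2*x**2*y - 2*x**2 + 2*x*y**2 + 2*x*y + 3*x + y**3 + 2*y**2 - 2*y - 2

On U_Z we set Z = 1. Each monomial c·X^i·Y^j·Z^k in F becomes c·x^i·y^j·1^k = c·x^i·y^j.
Substituting Z = 1: F(X, Y, 1) = -2*x**3 - 2*x**2*y - 2*x**2 + 2*x*y**2 + 2*x*y + 3*x + y**3 + 2*y**2 - 2*y - 2.
Note: deg(f) ≤ deg(F) = 3; strict inequality happens when F is divisible by Z (lost terms).


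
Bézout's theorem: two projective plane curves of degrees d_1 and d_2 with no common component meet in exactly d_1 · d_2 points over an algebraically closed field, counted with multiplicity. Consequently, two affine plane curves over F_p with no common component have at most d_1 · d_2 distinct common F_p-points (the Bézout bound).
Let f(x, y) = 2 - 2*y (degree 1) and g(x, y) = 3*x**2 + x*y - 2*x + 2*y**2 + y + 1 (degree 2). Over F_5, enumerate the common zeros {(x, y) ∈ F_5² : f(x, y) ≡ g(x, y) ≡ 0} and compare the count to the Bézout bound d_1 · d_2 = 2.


Common zeros: ∅; count = 0; Bézout bound = 2.

deg(f) = 1, deg(g) = 2, so Bézout bound = 2.
Scan x ∈ F_5. For each x, list the y ∈ F_5 with f(x, y) ≡ 0 and those with g(x, y) ≡ 0 (mod 5); the common zeros in that column are the intersection.
  x = 0: f ≡ 0 at y ∈ {1}; g ≡ 0 at y ∈ ∅; common: ∅.
  x = 1: f ≡ 0 at y ∈ {1}; g ≡ 0 at y ∈ ∅; common: ∅.
  x = 2: f ≡ 0 at y ∈ {1}; g ≡ 0 at y ∈ ∅; common: ∅.
  x = 3: f ≡ 0 at y ∈ {1}; g ≡ 0 at y ∈ {4}; common: ∅.
  x = 4: f ≡ 0 at y ∈ {1}; g ≡ 0 at y ∈ ∅; common: ∅.
Collecting: common zeros = ∅, so the count is 0.
Comparison with the Bézout bound: 0 ≤ 2 = deg(f)·deg(g), as expected for curves with no common component (the affine F_5-count falls short of the bound because intersections may lie at infinity, over extension fields, or carry multiplicity).


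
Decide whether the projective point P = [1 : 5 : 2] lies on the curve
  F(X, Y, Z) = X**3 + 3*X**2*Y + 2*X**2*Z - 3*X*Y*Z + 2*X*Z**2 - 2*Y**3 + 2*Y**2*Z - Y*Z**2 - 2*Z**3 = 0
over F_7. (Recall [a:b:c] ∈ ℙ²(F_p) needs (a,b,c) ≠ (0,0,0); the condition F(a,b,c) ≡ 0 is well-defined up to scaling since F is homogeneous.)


F(1,5,2) ≡ 1 (mod 7); P is NOT on the curve.

Evaluate F(1, 5, 2) term-by-term (mod 7).
  X**3 ↦ 1·1·1·1 = 1
  3*X**2*Y ↦ 3·1·5·1 = 15
  2*X**2*Z ↦ 2·1·1·2 = 4
  -3*X*Y*Z ↦ -3·1·5·2 = -30
  2*X*Z**2 ↦ 2·1·1·4 = 8
  -2*Y**3 ↦ -2·1·125·1 = -250
  2*Y**2*Z ↦ 2·1·25·2 = 100
  -Y*Z**2 ↦ -1·1·5·4 = -20
  -2*Z**3 ↦ -2·1·1·8 = -16
Sum: F(1, 5, 2) = (1) + (15) + (4) + (-30) + (8) + (-250) + (100) + (-20) + (-16) = -188.
Reducing mod 7: -188 ≡ 1 (mod 7).
Since F(a, b, c) ≡ 1 ≠ 0 (mod 7), P does NOT lie on the curve.


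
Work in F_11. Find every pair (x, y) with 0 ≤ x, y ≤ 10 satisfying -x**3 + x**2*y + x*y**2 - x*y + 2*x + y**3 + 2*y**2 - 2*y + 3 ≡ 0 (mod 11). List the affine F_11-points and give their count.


Affine F_11-points: {(0, 8), (3, 3), (6, 5), (8, 6)}; count = 4.

For each of the 121 pairs (x, y) ∈ F_11², evaluate f(x, y) mod 11. Record the zeros.
  x = 0: [0↦3, 1↦4, 2↦4, 3↦9, 4↦3, 5↦3, 6↦4, 7↦1, 8↦0, 9↦7, 10↦6]  zeros at y ∈ {8}
  x = 1: [0↦4, 1↦6, 2↦9, 3↦8, 4↦9, 5↦7, 6↦8, 7↦7, 8↦10, 9↦1, 10↦8]  zeros at y ∈ ∅
  x = 2: [0↦10, 1↦4, 2↦1, 3↦7, 4↦6, 5↦4, 6↦7, 7↦10, 8↦8, 9↦7, 10↦2]  zeros at y ∈ ∅
  x = 3: [0↦4, 1↦3, 2↦7, 3↦0, 4↦10, 5↦10, 6↦6, 7↦4, 8↦10, 9↦8, 10↦4]  zeros at y ∈ {3}
  x = 4: [0↦2, 1↦8, 2↦10, 3↦3, 4↦4, 5↦8, 6↦10, 7↦5, 8↦10, 9↦9, 10↦8]  zeros at y ∈ ∅
  x = 5: [0↦9, 1↦2, 2↦4, 3↦10, 4↦4, 5↦3, 6↦2, 7↦7, 8↦2, 9↦4, 10↦8]  zeros at y ∈ ∅
  x = 6: [0↦8, 1↦1, 2↦5, 3↦4, 4↦4, 5↦0, 6↦9, 7↦4, 8↦2, 9↦9, 10↦9]  zeros at y ∈ {5}
  x = 7: [0↦4, 1↦10, 2↦7, 3↦1, 4↦9, 5↦4, 6↦3, 7↦1, 8↦4, 9↦7, 10↦5]  zeros at y ∈ ∅
  x = 8: [0↦2, 1↦1, 2↦4, 3↦6, 4↦2, 5↦9, 6↦0, 7↦3, 8↦2, 9↦3, 10↦1]  zeros at y ∈ {6}
  x = 9: [0↦7, 1↦1, 2↦1, 3↦2, 4↦10, 5↦9, 6↦5, 7↦4, 8↦1, 9↦2, 10↦2]  zeros at y ∈ ∅
  x = 10: [0↦2, 1↦4, 2↦3, 3↦5, 4↦5, 5↦9, 6↦1, 7↦9, 8↦6, 9↦9, 10↦2]  zeros at y ∈ ∅
Collecting zeros: affine points = {(0, 8), (3, 3), (6, 5), (8, 6)}.
Total count |C(F_11)_aff| = 4.


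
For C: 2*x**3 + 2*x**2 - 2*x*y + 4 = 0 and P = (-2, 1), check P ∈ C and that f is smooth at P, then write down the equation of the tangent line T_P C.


Tangent line at P: 14*x + 4*y + 24 = 0.

Step 1: f(-2, 1) = 0, so P lies on C.
Step 2: partial derivatives
  f_x(x, y) = 6*x**2 + 4*x - 2*y, f_y(x, y) = -2*x.
  f_x(P) = 14, f_y(P) = 4 (gradient nonzero, so P is smooth).
Step 3: tangent line at P: 14·(x − -2) + 4·(y − 1) = 0.
Expanding: 14*x + 4*y + 24 = 0.


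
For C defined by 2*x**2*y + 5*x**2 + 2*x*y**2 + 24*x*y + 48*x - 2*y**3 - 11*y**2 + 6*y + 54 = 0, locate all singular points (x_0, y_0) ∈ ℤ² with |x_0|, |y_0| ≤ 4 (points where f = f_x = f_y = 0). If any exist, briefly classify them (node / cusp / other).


Singular points: {(-3, -3)}; classification: node.

Compute partial derivatives:
  f_x = 4*x*y + 10*x + 2*y**2 + 24*y + 48.
  f_y = 2*x**2 + 4*x*y + 24*x - 6*y**2 - 22*y + 6.
Scan x_0 ∈ {−4, ..., 4}. For each x_0, f_y(x_0, y) is a polynomial in y; find its integer roots y ∈ {−4, ..., 4}, then test f_x and f at those candidates.
  x = -4: f_y(-4, y) = -6*y**2 - 38*y - 58; no integer root y with |y| ≤ 4.
  x = -3: f_y(-3, y) = -6*y**2 - 34*y - 48; vanishes at y ∈ {-3}. (-3, -3): f_x = 0, f = 0 — SINGULAR.
  x = -2: f_y(-2, y) = -6*y**2 - 30*y - 34; no integer root y with |y| ≤ 4.
  x = -1: f_y(-1, y) = -6*y**2 - 26*y - 16; no integer root y with |y| ≤ 4.
  x = 0: f_y(0, y) = -6*y**2 - 22*y + 6; no integer root y with |y| ≤ 4.
  x = 1: f_y(1, y) = -6*y**2 - 18*y + 32; no integer root y with |y| ≤ 4.
  x = 2: f_y(2, y) = -6*y**2 - 14*y + 62; no integer root y with |y| ≤ 4.
  x = 3: f_y(3, y) = -6*y**2 - 10*y + 96; no integer root y with |y| ≤ 4.
  x = 4: f_y(4, y) = -6*y**2 - 6*y + 134; no integer root y with |y| ≤ 4.
Only singular point on the grid: (-3, -3).
Classify: substitute x = -3 + u, y = -3 + v and expand: f = 2*u**2*v - u**2 + 2*u*v**2 - 2*v**3 + v**2.
No constant or linear terms (consistent with a singular point). Quadratic part: -u**2 + v**2. Cubic part: 2*u**2*v + 2*u*v**2 - 2*v**3.
The quadratic part v**2 - u**2 = (v − u)(v + u) splits into two distinct linear factors, so there are two distinct tangent lines y − -3 = ±(x − -3) — this is a node (ordinary double point).
Classification: node.


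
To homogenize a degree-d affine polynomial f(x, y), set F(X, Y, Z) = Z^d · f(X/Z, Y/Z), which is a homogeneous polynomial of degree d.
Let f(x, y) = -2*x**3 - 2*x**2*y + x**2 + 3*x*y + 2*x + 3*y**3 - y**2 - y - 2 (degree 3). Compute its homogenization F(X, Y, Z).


F(X, Y, Z) = -2*X**3 - 2*X**2*Y + X**2*Z + 3*X*Y*Z + 2*X*Z**2 + 3*Y**3 - Y**2*Z - Y*Z**2 - 2*Z**3

deg(f) = 3.
Substitute x = X/Z, y = Y/Z into f, then multiply by Z^3.
  monomial -2·x^3·y^0 ↦ -2·X^3·Y^0·Z^0.
  monomial -2·x^2·y^1 ↦ -2·X^2·Y^1·Z^0.
  monomial 1·x^2·y^0 ↦ 1·X^2·Y^0·Z^1.
  monomial 3·x^1·y^1 ↦ 3·X^1·Y^1·Z^1.
  monomial 2·x^1·y^0 ↦ 2·X^1·Y^0·Z^2.
  monomial 3·x^0·y^3 ↦ 3·X^0·Y^3·Z^0.
  monomial -1·x^0·y^2 ↦ -1·X^0·Y^2·Z^1.
  monomial -1·x^0·y^1 ↦ -1·X^0·Y^1·Z^2.
  monomial -2·x^0·y^0 ↦ -2·X^0·Y^0·Z^3.
Collecting: F(X, Y, Z) = -2*X**3 - 2*X**2*Y + X**2*Z + 3*X*Y*Z + 2*X*Z**2 + 3*Y**3 - Y**2*Z - Y*Z**2 - 2*Z**3.


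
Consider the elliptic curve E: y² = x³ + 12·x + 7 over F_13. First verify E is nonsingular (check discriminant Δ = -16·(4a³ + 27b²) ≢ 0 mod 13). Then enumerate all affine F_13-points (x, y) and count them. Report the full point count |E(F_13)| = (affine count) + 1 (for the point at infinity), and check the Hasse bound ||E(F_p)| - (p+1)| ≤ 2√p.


Affine points = {(2, 0), (5, 6), (5, 7), (6, 3), (6, 10), (8, 2), (8, 11), (9, 5), (9, 8), (10, 3), (10, 10), (11, 1), (11, 12)}; affine count = 13; |E(F_13)| = 14.

Discriminant check: Δ ∝ 4a³ + 27b² = 4·12³ + 27·7² = 4·1728 + 27·49 ≡ 6 (mod 13). Nonzero ⇒ E is nonsingular.
For each x ∈ F_13, compute rhs = x³ + 12·x + 7 mod 13, then count y ∈ F_13 with y² ≡ rhs.
  x = 0: rhs = 7, matching y values: none (0 points).
  x = 1: rhs = 7, matching y values: none (0 points).
  x = 2: rhs = 0, matching y values: 0 (1 points).
  x = 3: rhs = 5, matching y values: none (0 points).
  x = 4: rhs = 2, matching y values: none (0 points).
  x = 5: rhs = 10, matching y values: 6, 7 (2 points).
  x = 6: rhs = 9, matching y values: 3, 10 (2 points).
  x = 7: rhs = 5, matching y values: none (0 points).
  x = 8: rhs = 4, matching y values: 2, 11 (2 points).
  x = 9: rhs = 12, matching y values: 5, 8 (2 points).
  x = 10: rhs = 9, matching y values: 3, 10 (2 points).
  x = 11: rhs = 1, matching y values: 1, 12 (2 points).
  x = 12: rhs = 7, matching y values: none (0 points).
Total affine count: 13.
Full point count |E(F_13)| = 13 + 1 = 14.
Hasse bound: |14 − (13+1)| = |0| = 0 ≤ 2√13 ≈ 7.2111 ✓.


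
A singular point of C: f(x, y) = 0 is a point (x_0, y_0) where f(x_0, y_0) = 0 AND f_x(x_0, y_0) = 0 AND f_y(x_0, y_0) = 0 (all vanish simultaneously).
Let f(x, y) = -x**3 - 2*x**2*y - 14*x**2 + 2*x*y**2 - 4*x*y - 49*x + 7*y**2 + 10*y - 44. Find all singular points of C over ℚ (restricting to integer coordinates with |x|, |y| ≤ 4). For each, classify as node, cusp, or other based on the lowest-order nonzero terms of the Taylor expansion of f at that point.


Singular points: {(-3, -2)}; classification: node.

Compute partial derivatives:
  f_x = -3*x**2 - 4*x*y - 28*x + 2*y**2 - 4*y - 49.
  f_y = -2*x**2 + 4*x*y - 4*x + 14*y + 10.
Scan x_0 ∈ {−4, ..., 4}. For each x_0, f_y(x_0, y) is a polynomial in y; find its integer roots y ∈ {−4, ..., 4}, then test f_x and f at those candidates.
  x = -4: f_y(-4, y) = -2*y - 6; vanishes at y ∈ {-3}. (-4, -3): f_x = -3 ≠ 0.
  x = -3: f_y(-3, y) = 2*y + 4; vanishes at y ∈ {-2}. (-3, -2): f_x = 0, f = 0 — SINGULAR.
  x = -2: f_y(-2, y) = 6*y + 10; no integer root y with |y| ≤ 4.
  x = -1: f_y(-1, y) = 10*y + 12; no integer root y with |y| ≤ 4.
  x = 0: f_y(0, y) = 14*y + 10; no integer root y with |y| ≤ 4.
  x = 1: f_y(1, y) = 18*y + 4; no integer root y with |y| ≤ 4.
  x = 2: f_y(2, y) = 22*y - 6; no integer root y with |y| ≤ 4.
  x = 3: f_y(3, y) = 26*y - 20; no integer root y with |y| ≤ 4.
  x = 4: f_y(4, y) = 30*y - 38; no integer root y with |y| ≤ 4.
Only singular point on the grid: (-3, -2).
Classify: substitute x = -3 + u, y = -2 + v and expand: f = -u**3 - 2*u**2*v - u**2 + 2*u*v**2 + v**2.
No constant or linear terms (consistent with a singular point). Quadratic part: -u**2 + v**2. Cubic part: -u**3 - 2*u**2*v + 2*u*v**2.
The quadratic part v**2 - u**2 = (v − u)(v + u) splits into two distinct linear factors, so there are two distinct tangent lines y − -2 = ±(x − -3) — this is a node (ordinary double point).
Classification: node.


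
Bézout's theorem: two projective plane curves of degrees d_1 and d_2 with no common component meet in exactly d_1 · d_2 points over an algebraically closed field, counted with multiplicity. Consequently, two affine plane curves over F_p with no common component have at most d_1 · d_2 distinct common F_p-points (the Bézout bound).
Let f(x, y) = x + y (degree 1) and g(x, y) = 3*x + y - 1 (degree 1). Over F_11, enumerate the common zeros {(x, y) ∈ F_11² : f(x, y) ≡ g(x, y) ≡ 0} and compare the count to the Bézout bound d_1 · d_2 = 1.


Common zeros: {(6, 5)}; count = 1; Bézout bound = 1.

deg(f) = 1, deg(g) = 1, so Bézout bound = 1.
Scan x ∈ F_11. For each x, list the y ∈ F_11 with f(x, y) ≡ 0 and those with g(x, y) ≡ 0 (mod 11); the common zeros in that column are the intersection.
  x = 0: f ≡ 0 at y ∈ {0}; g ≡ 0 at y ∈ {1}; common: ∅.
  x = 1: f ≡ 0 at y ∈ {10}; g ≡ 0 at y ∈ {9}; common: ∅.
  x = 2: f ≡ 0 at y ∈ {9}; g ≡ 0 at y ∈ {6}; common: ∅.
  x = 3: f ≡ 0 at y ∈ {8}; g ≡ 0 at y ∈ {3}; common: ∅.
  x = 4: f ≡ 0 at y ∈ {7}; g ≡ 0 at y ∈ {0}; common: ∅.
  x = 5: f ≡ 0 at y ∈ {6}; g ≡ 0 at y ∈ {8}; common: ∅.
  x = 6: f ≡ 0 at y ∈ {5}; g ≡ 0 at y ∈ {5}; common: {5}.
  x = 7: f ≡ 0 at y ∈ {4}; g ≡ 0 at y ∈ {2}; common: ∅.
  x = 8: f ≡ 0 at y ∈ {3}; g ≡ 0 at y ∈ {10}; common: ∅.
  x = 9: f ≡ 0 at y ∈ {2}; g ≡ 0 at y ∈ {7}; common: ∅.
  x = 10: f ≡ 0 at y ∈ {1}; g ≡ 0 at y ∈ {4}; common: ∅.
Collecting: common zeros = {(6, 5)}, so the count is 1.
Comparison with the Bézout bound: 1 ≤ 1 = deg(f)·deg(g), as expected for curves with no common component (the bound is attained).


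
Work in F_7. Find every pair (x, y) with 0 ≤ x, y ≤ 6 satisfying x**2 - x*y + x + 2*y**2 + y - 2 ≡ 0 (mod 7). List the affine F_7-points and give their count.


Affine F_7-points: {(1, 0), (2, 5), (2, 6), (3, 2), (3, 6), (5, 0), (5, 2)}; count = 7.

For each of the 49 pairs (x, y) ∈ F_7², evaluate f(x, y) mod 7. Record the zeros.
  x = 0: [0↦5, 1↦1, 2↦1, 3↦5, 4↦6, 5↦4, 6↦6]  zeros at y ∈ ∅
  x = 1: [0↦0, 1↦2, 2↦1, 3↦4, 4↦4, 5↦1, 6↦2]  zeros at y ∈ {0}
  x = 2: [0↦4, 1↦5, 2↦3, 3↦5, 4↦4, 5↦0, 6↦0]  zeros at y ∈ {5, 6}
  x = 3: [0↦3, 1↦3, 2↦0, 3↦1, 4↦6, 5↦1, 6↦0]  zeros at y ∈ {2, 6}
  x = 4: [0↦4, 1↦3, 2↦6, 3↦6, 4↦3, 5↦4, 6↦2]  zeros at y ∈ ∅
  x = 5: [0↦0, 1↦5, 2↦0, 3↦6, 4↦2, 5↦2, 6↦6]  zeros at y ∈ {0, 2}
  x = 6: [0↦5, 1↦2, 2↦3, 3↦1, 4↦3, 5↦2, 6↦5]  zeros at y ∈ ∅
Collecting zeros: affine points = {(1, 0), (2, 5), (2, 6), (3, 2), (3, 6), (5, 0), (5, 2)}.
Total count |C(F_7)_aff| = 7.


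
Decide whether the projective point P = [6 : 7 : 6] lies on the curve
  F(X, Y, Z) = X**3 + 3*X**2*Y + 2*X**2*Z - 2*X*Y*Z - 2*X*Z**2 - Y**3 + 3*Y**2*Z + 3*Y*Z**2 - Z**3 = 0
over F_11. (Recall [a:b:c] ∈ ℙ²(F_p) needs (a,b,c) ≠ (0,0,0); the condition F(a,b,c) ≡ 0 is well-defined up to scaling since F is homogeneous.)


F(6,7,6) ≡ 7 (mod 11); P is NOT on the curve.

Evaluate F(6, 7, 6) term-by-term (mod 11).
  X**3 ↦ 1·216·1·1 = 216
  3*X**2*Y ↦ 3·36·7·1 = 756
  2*X**2*Z ↦ 2·36·1·6 = 432
  -2*X*Y*Z ↦ -2·6·7·6 = -504
  -2*X*Z**2 ↦ -2·6·1·36 = -432
  -Y**3 ↦ -1·1·343·1 = -343
  3*Y**2*Z ↦ 3·1·49·6 = 882
  3*Y*Z**2 ↦ 3·1·7·36 = 756
  -Z**3 ↦ -1·1·1·216 = -216
Sum: F(6, 7, 6) = (216) + (756) + (432) + (-504) + (-432) + (-343) + (882) + (756) + (-216) = 1547.
Reducing mod 11: 1547 ≡ 7 (mod 11).
Since F(a, b, c) ≡ 7 ≠ 0 (mod 11), P does NOT lie on the curve.


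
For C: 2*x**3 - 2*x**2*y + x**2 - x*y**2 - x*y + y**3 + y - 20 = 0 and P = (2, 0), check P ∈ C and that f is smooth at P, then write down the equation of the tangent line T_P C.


Tangent line at P: 28*x - 9*y - 56 = 0.

Step 1: f(2, 0) = 0, so P lies on C.
Step 2: partial derivatives
  f_x(x, y) = 6*x**2 - 4*x*y + 2*x - y**2 - y, f_y(x, y) = -2*x**2 - 2*x*y - x + 3*y**2 + 1.
  f_x(P) = 28, f_y(P) = -9 (gradient nonzero, so P is smooth).
Step 3: tangent line at P: 28·(x − 2) + -9·(y − 0) = 0.
Expanding: 28*x - 9*y - 56 = 0.


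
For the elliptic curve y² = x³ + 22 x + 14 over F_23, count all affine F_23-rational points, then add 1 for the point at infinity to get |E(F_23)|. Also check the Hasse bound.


Affine points = {(8, 9), (8, 14), (11, 0), (13, 6), (13, 17), (15, 4), (15, 19), (16, 0), (18, 3), (18, 20), (19, 0), (20, 6), (20, 17), (21, 10), (21, 13)}; affine count = 15; |E(F_23)| = 16.

Discriminant check: Δ ∝ 4a³ + 27b² = 4·22³ + 27·14² = 4·10648 + 27·196 ≡ 21 (mod 23). Nonzero ⇒ E is nonsingular.
For each x ∈ F_23, compute rhs = x³ + 22·x + 14 mod 23, then count y ∈ F_23 with y² ≡ rhs.
  x = 0: rhs = 14, matching y values: none (0 points).
  x = 1: rhs = 14, matching y values: none (0 points).
  x = 2: rhs = 20, matching y values: none (0 points).
  x = 3: rhs = 15, matching y values: none (0 points).
  x = 4: rhs = 5, matching y values: none (0 points).
  x = 5: rhs = 19, matching y values: none (0 points).
  x = 6: rhs = 17, matching y values: none (0 points).
  x = 7: rhs = 5, matching y values: none (0 points).
  x = 8: rhs = 12, matching y values: 9, 14 (2 points).
  x = 9: rhs = 21, matching y values: none (0 points).
  x = 10: rhs = 15, matching y values: none (0 points).
  x = 11: rhs = 0, matching y values: 0 (1 points).
  x = 12: rhs = 5, matching y values: none (0 points).
  x = 13: rhs = 13, matching y values: 6, 17 (2 points).
  x = 14: rhs = 7, matching y values: none (0 points).
  x = 15: rhs = 16, matching y values: 4, 19 (2 points).
  x = 16: rhs = 0, matching y values: 0 (1 points).
  x = 17: rhs = 11, matching y values: none (0 points).
  x = 18: rhs = 9, matching y values: 3, 20 (2 points).
  x = 19: rhs = 0, matching y values: 0 (1 points).
  x = 20: rhs = 13, matching y values: 6, 17 (2 points).
  x = 21: rhs = 8, matching y values: 10, 13 (2 points).
  x = 22: rhs = 14, matching y values: none (0 points).
Total affine count: 15.
Full point count |E(F_23)| = 15 + 1 = 16.
Hasse bound: |16 − (23+1)| = |-8| = 8 ≤ 2√23 ≈ 9.5917 ✓.


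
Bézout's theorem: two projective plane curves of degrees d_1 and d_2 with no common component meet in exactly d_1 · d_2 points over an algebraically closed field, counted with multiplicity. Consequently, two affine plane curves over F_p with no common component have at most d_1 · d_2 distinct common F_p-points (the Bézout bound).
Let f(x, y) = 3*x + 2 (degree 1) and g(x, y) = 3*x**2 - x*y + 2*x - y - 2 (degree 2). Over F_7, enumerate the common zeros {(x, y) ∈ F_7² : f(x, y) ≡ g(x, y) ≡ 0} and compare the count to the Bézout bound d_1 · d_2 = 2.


Common zeros: {(4, 1)}; count = 1; Bézout bound = 2.

deg(f) = 1, deg(g) = 2, so Bézout bound = 2.
Scan x ∈ F_7. For each x, list the y ∈ F_7 with f(x, y) ≡ 0 and those with g(x, y) ≡ 0 (mod 7); the common zeros in that column are the intersection.
  x = 0: f ≡ 0 at y ∈ ∅; g ≡ 0 at y ∈ {5}; common: ∅.
  x = 1: f ≡ 0 at y ∈ ∅; g ≡ 0 at y ∈ {5}; common: ∅.
  x = 2: f ≡ 0 at y ∈ ∅; g ≡ 0 at y ∈ {0}; common: ∅.
  x = 3: f ≡ 0 at y ∈ ∅; g ≡ 0 at y ∈ {6}; common: ∅.
  x = 4: f ≡ 0 at y ∈ {0, 1, 2, 3, 4, 5, 6}; g ≡ 0 at y ∈ {1}; common: {1}.
  x = 5: f ≡ 0 at y ∈ ∅; g ≡ 0 at y ∈ {1}; common: ∅.
  x = 6: f ≡ 0 at y ∈ ∅; g ≡ 0 at y ∈ ∅; common: ∅.
Collecting: common zeros = {(4, 1)}, so the count is 1.
Comparison with the Bézout bound: 1 ≤ 2 = deg(f)·deg(g), as expected for curves with no common component (the affine F_7-count falls short of the bound because intersections may lie at infinity, over extension fields, or carry multiplicity).


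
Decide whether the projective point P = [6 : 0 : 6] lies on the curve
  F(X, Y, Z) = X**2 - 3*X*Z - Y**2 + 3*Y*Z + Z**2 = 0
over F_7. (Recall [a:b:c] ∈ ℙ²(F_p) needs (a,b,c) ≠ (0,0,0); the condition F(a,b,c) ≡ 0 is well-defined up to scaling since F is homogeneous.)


F(6,0,6) ≡ 6 (mod 7); P is NOT on the curve.

Evaluate F(6, 0, 6) term-by-term (mod 7).
  X**2 ↦ 1·36·1·1 = 36
  -3*X*Z ↦ -3·6·1·6 = -108
  -Y**2 ↦ -1·1·0·1 = 0
  3*Y*Z ↦ 3·1·0·6 = 0
  Z**2 ↦ 1·1·1·36 = 36
Sum: F(6, 0, 6) = (36) + (-108) + (0) + (0) + (36) = -36.
Reducing mod 7: -36 ≡ 6 (mod 7).
Since F(a, b, c) ≡ 6 ≠ 0 (mod 7), P does NOT lie on the curve.


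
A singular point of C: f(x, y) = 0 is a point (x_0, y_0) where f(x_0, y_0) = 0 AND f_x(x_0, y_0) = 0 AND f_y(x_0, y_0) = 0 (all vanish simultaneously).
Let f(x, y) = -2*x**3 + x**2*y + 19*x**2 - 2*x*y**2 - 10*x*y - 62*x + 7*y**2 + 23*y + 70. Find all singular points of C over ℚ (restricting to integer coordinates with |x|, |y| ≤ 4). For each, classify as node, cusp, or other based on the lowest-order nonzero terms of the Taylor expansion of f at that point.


Singular points: {(3, -1)}; classification: cusp.

Compute partial derivatives:
  f_x = -6*x**2 + 2*x*y + 38*x - 2*y**2 - 10*y - 62.
  f_y = x**2 - 4*x*y - 10*x + 14*y + 23.
Scan x_0 ∈ {−4, ..., 4}. For each x_0, f_y(x_0, y) is a polynomial in y; find its integer roots y ∈ {−4, ..., 4}, then test f_x and f at those candidates.
  x = -4: f_y(-4, y) = 30*y + 79; no integer root y with |y| ≤ 4.
  x = -3: f_y(-3, y) = 26*y + 62; no integer root y with |y| ≤ 4.
  x = -2: f_y(-2, y) = 22*y + 47; no integer root y with |y| ≤ 4.
  x = -1: f_y(-1, y) = 18*y + 34; no integer root y with |y| ≤ 4.
  x = 0: f_y(0, y) = 14*y + 23; no integer root y with |y| ≤ 4.
  x = 1: f_y(1, y) = 10*y + 14; no integer root y with |y| ≤ 4.
  x = 2: f_y(2, y) = 6*y + 7; no integer root y with |y| ≤ 4.
  x = 3: f_y(3, y) = 2*y + 2; vanishes at y ∈ {-1}. (3, -1): f_x = 0, f = 0 — SINGULAR.
  x = 4: f_y(4, y) = -2*y - 1; no integer root y with |y| ≤ 4.
Only singular point on the grid: (3, -1).
Classify: substitute x = 3 + u, y = -1 + v and expand: f = -2*u**3 + u**2*v - 2*u*v**2 + v**2.
No constant or linear terms (consistent with a singular point). Quadratic part: v**2. Cubic part: -2*u**3 + u**2*v - 2*u*v**2.
The quadratic part v**2 is a perfect square, so there is a single (double) tangent line v = 0, i.e. y = -1. Restricting the cubic part to that line (v = 0) leaves -2*u**3 ≠ 0, so f is not divisible by v and the branch is v² ≈ 2*u**3 to lowest order — this is a cusp.
Classification: cusp.


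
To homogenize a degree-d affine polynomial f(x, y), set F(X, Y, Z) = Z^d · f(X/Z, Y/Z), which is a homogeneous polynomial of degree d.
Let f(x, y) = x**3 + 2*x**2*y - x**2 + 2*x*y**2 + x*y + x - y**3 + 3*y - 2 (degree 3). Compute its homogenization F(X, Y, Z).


F(X, Y, Z) = X**3 + 2*X**2*Y - X**2*Z + 2*X*Y**2 + X*Y*Z + X*Z**2 - Y**3 + 3*Y*Z**2 - 2*Z**3

deg(f) = 3.
Substitute x = X/Z, y = Y/Z into f, then multiply by Z^3.
  monomial 1·x^3·y^0 ↦ 1·X^3·Y^0·Z^0.
  monomial 2·x^2·y^1 ↦ 2·X^2·Y^1·Z^0.
  monomial -1·x^2·y^0 ↦ -1·X^2·Y^0·Z^1.
  monomial 2·x^1·y^2 ↦ 2·X^1·Y^2·Z^0.
  monomial 1·x^1·y^1 ↦ 1·X^1·Y^1·Z^1.
  monomial 1·x^1·y^0 ↦ 1·X^1·Y^0·Z^2.
  monomial -1·x^0·y^3 ↦ -1·X^0·Y^3·Z^0.
  monomial 3·x^0·y^1 ↦ 3·X^0·Y^1·Z^2.
  monomial -2·x^0·y^0 ↦ -2·X^0·Y^0·Z^3.
Collecting: F(X, Y, Z) = X**3 + 2*X**2*Y - X**2*Z + 2*X*Y**2 + X*Y*Z + X*Z**2 - Y**3 + 3*Y*Z**2 - 2*Z**3.


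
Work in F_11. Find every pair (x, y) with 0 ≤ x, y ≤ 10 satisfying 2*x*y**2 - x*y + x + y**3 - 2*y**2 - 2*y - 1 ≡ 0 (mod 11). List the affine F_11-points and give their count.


Affine F_11-points: {(1, 0), (1, 5), (1, 6), (2, 1), (3, 4), (3, 7), (4, 3), (6, 10), (7, 2)}; count = 9.

For each of the 121 pairs (x, y) ∈ F_11², evaluate f(x, y) mod 11. Record the zeros.
  x = 0: [0↦10, 1↦7, 2↦6, 3↦2, 4↦1, 5↦9, 6↦10, 7↦10, 8↦4, 9↦9, 10↦9]  zeros at y ∈ ∅
  x = 1: [0↦0, 1↦9, 2↦2, 3↦7, 4↦8, 5↦0, 6↦0, 7↦3, 8↦4, 9↦9, 10↦2]  zeros at y ∈ {0, 5, 6}
  x = 2: [0↦1, 1↦0, 2↦9, 3↦1, 4↦4, 5↦2, 6↦1, 7↦7, 8↦4, 9↦9, 10↦6]  zeros at y ∈ {1}
  x = 3: [0↦2, 1↦2, 2↦5, 3↦6, 4↦0, 5↦4, 6↦2, 7↦0, 8↦4, 9↦9, 10↦10]  zeros at y ∈ {4, 7}
  x = 4: [0↦3, 1↦4, 2↦1, 3↦0, 4↦7, 5↦6, 6↦3, 7↦4, 8↦4, 9↦9, 10↦3]  zeros at y ∈ {3}
  x = 5: [0↦4, 1↦6, 2↦8, 3↦5, 4↦3, 5↦8, 6↦4, 7↦8, 8↦4, 9↦9, 10↦7]  zeros at y ∈ ∅
  x = 6: [0↦5, 1↦8, 2↦4, 3↦10, 4↦10, 5↦10, 6↦5, 7↦1, 8↦4, 9↦9, 10↦0]  zeros at y ∈ {10}
  x = 7: [0↦6, 1↦10, 2↦0, 3↦4, 4↦6, 5↦1, 6↦6, 7↦5, 8↦4, 9↦9, 10↦4]  zeros at y ∈ {2}
  x = 8: [0↦7, 1↦1, 2↦7, 3↦9, 4↦2, 5↦3, 6↦7, 7↦9, 8↦4, 9↦9, 10↦8]  zeros at y ∈ ∅
  x = 9: [0↦8, 1↦3, 2↦3, 3↦3, 4↦9, 5↦5, 6↦8, 7↦2, 8↦4, 9↦9, 10↦1]  zeros at y ∈ ∅
  x = 10: [0↦9, 1↦5, 2↦10, 3↦8, 4↦5, 5↦7, 6↦9, 7↦6, 8↦4, 9↦9, 10↦5]  zeros at y ∈ ∅
Collecting zeros: affine points = {(1, 0), (1, 5), (1, 6), (2, 1), (3, 4), (3, 7), (4, 3), (6, 10), (7, 2)}.
Total count |C(F_11)_aff| = 9.


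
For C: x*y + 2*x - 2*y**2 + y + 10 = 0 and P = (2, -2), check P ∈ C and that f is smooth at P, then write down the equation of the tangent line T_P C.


Tangent line at P: 11*y + 22 = 0.

Step 1: f(2, -2) = 0, so P lies on C.
Step 2: partial derivatives
  f_x(x, y) = y + 2, f_y(x, y) = x - 4*y + 1.
  f_x(P) = 0, f_y(P) = 11 (gradient nonzero, so P is smooth).
Step 3: tangent line at P: 0·(x − 2) + 11·(y − -2) = 0.
Expanding: 11*y + 22 = 0.


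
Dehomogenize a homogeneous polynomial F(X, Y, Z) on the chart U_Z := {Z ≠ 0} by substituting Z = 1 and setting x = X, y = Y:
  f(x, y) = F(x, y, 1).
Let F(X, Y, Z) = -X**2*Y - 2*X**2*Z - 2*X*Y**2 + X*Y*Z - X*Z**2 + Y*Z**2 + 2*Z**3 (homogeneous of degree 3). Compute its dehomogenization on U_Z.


f(x, y) = -x**2*y - 2*x**2 - 2*x*y**2 + x*y - x + y + 2

On U_Z we set Z = 1. Each monomial c·X^i·Y^j·Z^k in F becomes c·x^i·y^j·1^k = c·x^i·y^j.
Substituting Z = 1: F(X, Y, 1) = -x**2*y - 2*x**2 - 2*x*y**2 + x*y - x + y + 2.
Note: deg(f) ≤ deg(F) = 3; strict inequality happens when F is divisible by Z (lost terms).


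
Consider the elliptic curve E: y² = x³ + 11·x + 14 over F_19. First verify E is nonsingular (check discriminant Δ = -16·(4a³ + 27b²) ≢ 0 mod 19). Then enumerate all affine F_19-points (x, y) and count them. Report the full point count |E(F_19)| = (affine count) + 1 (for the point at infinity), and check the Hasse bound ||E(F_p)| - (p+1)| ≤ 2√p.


Affine points = {(1, 8), (1, 11), (2, 5), (2, 14), (3, 6), (3, 13), (5, 2), (5, 17), (6, 7), (6, 12), (7, 4), (7, 15), (8, 5), (8, 14), (9, 5), (9, 14), (13, 6), (13, 13), (14, 9), (14, 10), (15, 1), (15, 18), (16, 7), (16, 12)}; affine count = 24; |E(F_19)| = 25.

Discriminant check: Δ ∝ 4a³ + 27b² = 4·11³ + 27·14² = 4·1331 + 27·196 ≡ 14 (mod 19). Nonzero ⇒ E is nonsingular.
For each x ∈ F_19, compute rhs = x³ + 11·x + 14 mod 19, then count y ∈ F_19 with y² ≡ rhs.
  x = 0: rhs = 14, matching y values: none (0 points).
  x = 1: rhs = 7, matching y values: 8, 11 (2 points).
  x = 2: rhs = 6, matching y values: 5, 14 (2 points).
  x = 3: rhs = 17, matching y values: 6, 13 (2 points).
  x = 4: rhs = 8, matching y values: none (0 points).
  x = 5: rhs = 4, matching y values: 2, 17 (2 points).
  x = 6: rhs = 11, matching y values: 7, 12 (2 points).
  x = 7: rhs = 16, matching y values: 4, 15 (2 points).
  x = 8: rhs = 6, matching y values: 5, 14 (2 points).
  x = 9: rhs = 6, matching y values: 5, 14 (2 points).
  x = 10: rhs = 3, matching y values: none (0 points).
  x = 11: rhs = 3, matching y values: none (0 points).
  x = 12: rhs = 12, matching y values: none (0 points).
  x = 13: rhs = 17, matching y values: 6, 13 (2 points).
  x = 14: rhs = 5, matching y values: 9, 10 (2 points).
  x = 15: rhs = 1, matching y values: 1, 18 (2 points).
  x = 16: rhs = 11, matching y values: 7, 12 (2 points).
  x = 17: rhs = 3, matching y values: none (0 points).
  x = 18: rhs = 2, matching y values: none (0 points).
Total affine count: 24.
Full point count |E(F_19)| = 24 + 1 = 25.
Hasse bound: |25 − (19+1)| = |5| = 5 ≤ 2√19 ≈ 8.7178 ✓.


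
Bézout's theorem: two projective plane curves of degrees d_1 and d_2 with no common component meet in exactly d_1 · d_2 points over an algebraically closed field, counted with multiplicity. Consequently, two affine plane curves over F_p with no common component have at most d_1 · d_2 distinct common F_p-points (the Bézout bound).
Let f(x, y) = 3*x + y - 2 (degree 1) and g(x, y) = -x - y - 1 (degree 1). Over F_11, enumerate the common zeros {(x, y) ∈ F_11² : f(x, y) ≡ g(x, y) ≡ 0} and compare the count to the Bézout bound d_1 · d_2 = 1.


Common zeros: {(7, 3)}; count = 1; Bézout bound = 1.

deg(f) = 1, deg(g) = 1, so Bézout bound = 1.
Scan x ∈ F_11. For each x, list the y ∈ F_11 with f(x, y) ≡ 0 and those with g(x, y) ≡ 0 (mod 11); the common zeros in that column are the intersection.
  x = 0: f ≡ 0 at y ∈ {2}; g ≡ 0 at y ∈ {10}; common: ∅.
  x = 1: f ≡ 0 at y ∈ {10}; g ≡ 0 at y ∈ {9}; common: ∅.
  x = 2: f ≡ 0 at y ∈ {7}; g ≡ 0 at y ∈ {8}; common: ∅.
  x = 3: f ≡ 0 at y ∈ {4}; g ≡ 0 at y ∈ {7}; common: ∅.
  x = 4: f ≡ 0 at y ∈ {1}; g ≡ 0 at y ∈ {6}; common: ∅.
  x = 5: f ≡ 0 at y ∈ {9}; g ≡ 0 at y ∈ {5}; common: ∅.
  x = 6: f ≡ 0 at y ∈ {6}; g ≡ 0 at y ∈ {4}; common: ∅.
  x = 7: f ≡ 0 at y ∈ {3}; g ≡ 0 at y ∈ {3}; common: {3}.
  x = 8: f ≡ 0 at y ∈ {0}; g ≡ 0 at y ∈ {2}; common: ∅.
  x = 9: f ≡ 0 at y ∈ {8}; g ≡ 0 at y ∈ {1}; common: ∅.
  x = 10: f ≡ 0 at y ∈ {5}; g ≡ 0 at y ∈ {0}; common: ∅.
Collecting: common zeros = {(7, 3)}, so the count is 1.
Comparison with the Bézout bound: 1 ≤ 1 = deg(f)·deg(g), as expected for curves with no common component (the bound is attained).


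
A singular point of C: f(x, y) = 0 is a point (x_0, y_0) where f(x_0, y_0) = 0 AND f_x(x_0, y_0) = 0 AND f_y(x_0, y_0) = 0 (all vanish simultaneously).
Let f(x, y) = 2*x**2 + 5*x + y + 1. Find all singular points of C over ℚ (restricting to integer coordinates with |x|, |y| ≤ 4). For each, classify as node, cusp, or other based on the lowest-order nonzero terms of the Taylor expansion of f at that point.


No singular points in the scanned grid; C is smooth there.

Compute partial derivatives:
  f_x = 4*x + 5.
  f_y = 1.
f_y = 1 is a nonzero constant, so f_y never vanishes: no point (x, y) can satisfy f = f_x = f_y = 0. In particular no (x, y) ∈ {−4, ..., 4}² is singular; the curve is smooth.


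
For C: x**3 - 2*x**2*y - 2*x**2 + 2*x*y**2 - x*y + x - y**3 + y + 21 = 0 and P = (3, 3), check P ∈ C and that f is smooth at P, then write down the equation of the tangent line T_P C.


Tangent line at P: -5*x - 11*y + 48 = 0.

Step 1: f(3, 3) = 0, so P lies on C.
Step 2: partial derivatives
  f_x(x, y) = 3*x**2 - 4*x*y - 4*x + 2*y**2 - y + 1, f_y(x, y) = -2*x**2 + 4*x*y - x - 3*y**2 + 1.
  f_x(P) = -5, f_y(P) = -11 (gradient nonzero, so P is smooth).
Step 3: tangent line at P: -5·(x − 3) + -11·(y − 3) = 0.
Expanding: -5*x - 11*y + 48 = 0.


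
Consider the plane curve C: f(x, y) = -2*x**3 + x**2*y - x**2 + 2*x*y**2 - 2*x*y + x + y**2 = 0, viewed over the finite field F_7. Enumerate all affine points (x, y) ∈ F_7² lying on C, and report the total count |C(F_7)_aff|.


Affine F_7-points: {(0, 0), (1, 1), (1, 4), (3, 6), (4, 0), (4, 3), (5, 2), (5, 3), (6, 0), (6, 3)}; count = 10.

For each of the 49 pairs (x, y) ∈ F_7², evaluate f(x, y) mod 7. Record the zeros.
  x = 0: [0↦0, 1↦1, 2↦4, 3↦2, 4↦2, 5↦4, 6↦1]  zeros at y ∈ {0}
  x = 1: [0↦5, 1↦0, 2↦1, 3↦1, 4↦0, 5↦5, 6↦2]  zeros at y ∈ {1, 4}
  x = 2: [0↦3, 1↦1, 2↦2, 3↦6, 4↦6, 5↦2, 6↦1]  zeros at y ∈ ∅
  x = 3: [0↦3, 1↦6, 2↦2, 3↦5, 4↦1, 5↦4, 6↦0]  zeros at y ∈ {6}
  x = 4: [0↦0, 1↦3, 2↦3, 3↦0, 4↦1, 5↦6, 6↦1]  zeros at y ∈ {0, 3}
  x = 5: [0↦3, 1↦1, 2↦0, 3↦0, 4↦1, 5↦3, 6↦6]  zeros at y ∈ {2, 3}
  x = 6: [0↦0, 1↦2, 2↦2, 3↦0, 4↦3, 5↦4, 6↦3]  zeros at y ∈ {0, 3}
Collecting zeros: affine points = {(0, 0), (1, 1), (1, 4), (3, 6), (4, 0), (4, 3), (5, 2), (5, 3), (6, 0), (6, 3)}.
Total count |C(F_7)_aff| = 10.


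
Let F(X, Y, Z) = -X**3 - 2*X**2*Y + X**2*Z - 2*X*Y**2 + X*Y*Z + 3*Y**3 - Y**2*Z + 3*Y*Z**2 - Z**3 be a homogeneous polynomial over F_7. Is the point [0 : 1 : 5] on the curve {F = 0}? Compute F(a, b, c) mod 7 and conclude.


F(0,1,5) ≡ 4 (mod 7); P is NOT on the curve.

Evaluate F(0, 1, 5) term-by-term (mod 7).
  -X**3 ↦ -1·0·1·1 = 0
  -2*X**2*Y ↦ -2·0·1·1 = 0
  X**2*Z ↦ 1·0·1·5 = 0
  -2*X*Y**2 ↦ -2·0·1·1 = 0
  X*Y*Z ↦ 1·0·1·5 = 0
  3*Y**3 ↦ 3·1·1·1 = 3
  -Y**2*Z ↦ -1·1·1·5 = -5
  3*Y*Z**2 ↦ 3·1·1·25 = 75
  -Z**3 ↦ -1·1·1·125 = -125
Sum: F(0, 1, 5) = (0) + (0) + (0) + (0) + (0) + (3) + (-5) + (75) + (-125) = -52.
Reducing mod 7: -52 ≡ 4 (mod 7).
Since F(a, b, c) ≡ 4 ≠ 0 (mod 7), P does NOT lie on the curve.


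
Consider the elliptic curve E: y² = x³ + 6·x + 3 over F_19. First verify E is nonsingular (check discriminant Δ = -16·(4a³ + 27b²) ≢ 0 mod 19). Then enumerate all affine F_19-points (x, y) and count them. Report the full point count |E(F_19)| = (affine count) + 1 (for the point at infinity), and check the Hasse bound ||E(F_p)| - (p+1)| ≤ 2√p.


Affine points = {(2, 2), (2, 17), (5, 5), (5, 14), (9, 8), (9, 11), (12, 6), (12, 13), (13, 6), (13, 13), (14, 0)}; affine count = 11; |E(F_19)| = 12.

Discriminant check: Δ ∝ 4a³ + 27b² = 4·6³ + 27·3² = 4·216 + 27·9 ≡ 5 (mod 19). Nonzero ⇒ E is nonsingular.
For each x ∈ F_19, compute rhs = x³ + 6·x + 3 mod 19, then count y ∈ F_19 with y² ≡ rhs.
  x = 0: rhs = 3, matching y values: none (0 points).
  x = 1: rhs = 10, matching y values: none (0 points).
  x = 2: rhs = 4, matching y values: 2, 17 (2 points).
  x = 3: rhs = 10, matching y values: none (0 points).
  x = 4: rhs = 15, matching y values: none (0 points).
  x = 5: rhs = 6, matching y values: 5, 14 (2 points).
  x = 6: rhs = 8, matching y values: none (0 points).
  x = 7: rhs = 8, matching y values: none (0 points).
  x = 8: rhs = 12, matching y values: none (0 points).
  x = 9: rhs = 7, matching y values: 8, 11 (2 points).
  x = 10: rhs = 18, matching y values: none (0 points).
  x = 11: rhs = 13, matching y values: none (0 points).
  x = 12: rhs = 17, matching y values: 6, 13 (2 points).
  x = 13: rhs = 17, matching y values: 6, 13 (2 points).
  x = 14: rhs = 0, matching y values: 0 (1 points).
  x = 15: rhs = 10, matching y values: none (0 points).
  x = 16: rhs = 15, matching y values: none (0 points).
  x = 17: rhs = 2, matching y values: none (0 points).
  x = 18: rhs = 15, matching y values: none (0 points).
Total affine count: 11.
Full point count |E(F_19)| = 11 + 1 = 12.
Hasse bound: |12 − (19+1)| = |-8| = 8 ≤ 2√19 ≈ 8.7178 ✓.


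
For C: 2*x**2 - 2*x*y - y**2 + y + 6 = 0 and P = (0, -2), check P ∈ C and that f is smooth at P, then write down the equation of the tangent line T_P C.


Tangent line at P: 4*x + 5*y + 10 = 0.

Step 1: f(0, -2) = 0, so P lies on C.
Step 2: partial derivatives
  f_x(x, y) = 4*x - 2*y, f_y(x, y) = -2*x - 2*y + 1.
  f_x(P) = 4, f_y(P) = 5 (gradient nonzero, so P is smooth).
Step 3: tangent line at P: 4·(x − 0) + 5·(y − -2) = 0.
Expanding: 4*x + 5*y + 10 = 0.


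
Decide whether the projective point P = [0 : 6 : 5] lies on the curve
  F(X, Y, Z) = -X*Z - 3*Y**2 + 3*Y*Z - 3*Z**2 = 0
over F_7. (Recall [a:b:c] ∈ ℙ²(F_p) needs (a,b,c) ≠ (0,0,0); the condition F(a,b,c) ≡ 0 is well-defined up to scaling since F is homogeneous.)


F(0,6,5) ≡ 5 (mod 7); P is NOT on the curve.

Evaluate F(0, 6, 5) term-by-term (mod 7).
  -X*Z ↦ -1·0·1·5 = 0
  -3*Y**2 ↦ -3·1·36·1 = -108
  3*Y*Z ↦ 3·1·6·5 = 90
  -3*Z**2 ↦ -3·1·1·25 = -75
Sum: F(0, 6, 5) = (0) + (-108) + (90) + (-75) = -93.
Reducing mod 7: -93 ≡ 5 (mod 7).
Since F(a, b, c) ≡ 5 ≠ 0 (mod 7), P does NOT lie on the curve.


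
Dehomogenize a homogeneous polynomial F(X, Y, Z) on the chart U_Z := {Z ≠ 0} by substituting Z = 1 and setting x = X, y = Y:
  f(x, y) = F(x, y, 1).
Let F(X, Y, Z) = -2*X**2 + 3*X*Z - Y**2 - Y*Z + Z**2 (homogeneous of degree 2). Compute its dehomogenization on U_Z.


f(x, y) = -2*x**2 + 3*x - y**2 - y + 1

On U_Z we set Z = 1. Each monomial c·X^i·Y^j·Z^k in F becomes c·x^i·y^j·1^k = c·x^i·y^j.
Substituting Z = 1: F(X, Y, 1) = -2*x**2 + 3*x - y**2 - y + 1.
Note: deg(f) ≤ deg(F) = 2; strict inequality happens when F is divisible by Z (lost terms).
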